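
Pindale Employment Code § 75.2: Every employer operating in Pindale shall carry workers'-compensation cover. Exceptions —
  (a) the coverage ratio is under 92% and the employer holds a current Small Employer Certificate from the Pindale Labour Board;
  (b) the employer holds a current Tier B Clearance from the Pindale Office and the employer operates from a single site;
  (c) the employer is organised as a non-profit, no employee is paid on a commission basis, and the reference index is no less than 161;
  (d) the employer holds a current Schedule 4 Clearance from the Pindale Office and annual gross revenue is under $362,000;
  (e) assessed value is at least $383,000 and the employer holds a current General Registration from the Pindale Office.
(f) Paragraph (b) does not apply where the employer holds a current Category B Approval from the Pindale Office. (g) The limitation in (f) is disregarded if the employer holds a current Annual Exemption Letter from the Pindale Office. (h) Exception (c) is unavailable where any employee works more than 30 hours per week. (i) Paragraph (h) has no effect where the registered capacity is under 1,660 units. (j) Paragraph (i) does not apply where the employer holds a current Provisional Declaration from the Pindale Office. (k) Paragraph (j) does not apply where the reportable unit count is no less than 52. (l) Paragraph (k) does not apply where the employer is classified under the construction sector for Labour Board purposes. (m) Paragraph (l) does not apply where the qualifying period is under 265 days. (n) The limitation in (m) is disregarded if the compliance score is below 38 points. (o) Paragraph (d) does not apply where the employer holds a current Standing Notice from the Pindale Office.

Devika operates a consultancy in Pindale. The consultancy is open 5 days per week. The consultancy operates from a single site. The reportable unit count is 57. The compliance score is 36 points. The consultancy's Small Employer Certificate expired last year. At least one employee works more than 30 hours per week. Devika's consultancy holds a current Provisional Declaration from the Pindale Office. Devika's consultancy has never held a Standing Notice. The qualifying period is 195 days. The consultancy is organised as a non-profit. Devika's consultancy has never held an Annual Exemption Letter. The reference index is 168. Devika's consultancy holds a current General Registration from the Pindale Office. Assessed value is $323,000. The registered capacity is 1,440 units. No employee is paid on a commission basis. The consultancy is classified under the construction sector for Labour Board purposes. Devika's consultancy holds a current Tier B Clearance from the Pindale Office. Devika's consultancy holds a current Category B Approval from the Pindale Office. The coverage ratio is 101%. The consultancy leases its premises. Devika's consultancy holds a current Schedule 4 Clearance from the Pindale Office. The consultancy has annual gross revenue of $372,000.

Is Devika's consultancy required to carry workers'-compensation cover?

Exception (a) fails — the coverage ratio is 101%, not under 92%.
Exception (b) is satisfied on its face — a current Tier B Clearance is held; the employer operates from a single site. But: (f) is engaged — a current Category B Approval is held. (g), which would lift (f), is not triggered — the Annual Exemption Letter is not current. (b) is therefore removed.
Exception (c) is satisfied on its face — the employer is a non-profit; no employee is paid on commission; the reference index is 168, meeting the 161 threshold. But applying paragraphs (h)–(n): (h) operates against (c): at least one employee exceeds 30 hours/week. (i) is engaged (the registered capacity is 1,440 units, under the 1,660 units limit), but is set aside by (j): (j) operates against (i): a current Provisional Declaration is held. (k) would limit (j) — the reportable unit count is 57, meeting the 52 threshold — but (l) sets (k) aside: (l) operates against (k): the consultancy is classified under the construction sector. (m) applies (the qualifying period is 195 days, under the 265 days limit), but is set aside by (n): (n) operates against (m): the compliance score is 36 points, below the 38 points limit. Exception (c) does not apply.
Exception (d) fails — annual gross revenue is $372,000, not under $362,000.
Exception (e) does not apply: assessed value is $323,000, short of $383,000.
No exception is made out. Devika's consultancy falls within the general rule.

Yes — Devika's consultancy must carry workers'-compensation cover.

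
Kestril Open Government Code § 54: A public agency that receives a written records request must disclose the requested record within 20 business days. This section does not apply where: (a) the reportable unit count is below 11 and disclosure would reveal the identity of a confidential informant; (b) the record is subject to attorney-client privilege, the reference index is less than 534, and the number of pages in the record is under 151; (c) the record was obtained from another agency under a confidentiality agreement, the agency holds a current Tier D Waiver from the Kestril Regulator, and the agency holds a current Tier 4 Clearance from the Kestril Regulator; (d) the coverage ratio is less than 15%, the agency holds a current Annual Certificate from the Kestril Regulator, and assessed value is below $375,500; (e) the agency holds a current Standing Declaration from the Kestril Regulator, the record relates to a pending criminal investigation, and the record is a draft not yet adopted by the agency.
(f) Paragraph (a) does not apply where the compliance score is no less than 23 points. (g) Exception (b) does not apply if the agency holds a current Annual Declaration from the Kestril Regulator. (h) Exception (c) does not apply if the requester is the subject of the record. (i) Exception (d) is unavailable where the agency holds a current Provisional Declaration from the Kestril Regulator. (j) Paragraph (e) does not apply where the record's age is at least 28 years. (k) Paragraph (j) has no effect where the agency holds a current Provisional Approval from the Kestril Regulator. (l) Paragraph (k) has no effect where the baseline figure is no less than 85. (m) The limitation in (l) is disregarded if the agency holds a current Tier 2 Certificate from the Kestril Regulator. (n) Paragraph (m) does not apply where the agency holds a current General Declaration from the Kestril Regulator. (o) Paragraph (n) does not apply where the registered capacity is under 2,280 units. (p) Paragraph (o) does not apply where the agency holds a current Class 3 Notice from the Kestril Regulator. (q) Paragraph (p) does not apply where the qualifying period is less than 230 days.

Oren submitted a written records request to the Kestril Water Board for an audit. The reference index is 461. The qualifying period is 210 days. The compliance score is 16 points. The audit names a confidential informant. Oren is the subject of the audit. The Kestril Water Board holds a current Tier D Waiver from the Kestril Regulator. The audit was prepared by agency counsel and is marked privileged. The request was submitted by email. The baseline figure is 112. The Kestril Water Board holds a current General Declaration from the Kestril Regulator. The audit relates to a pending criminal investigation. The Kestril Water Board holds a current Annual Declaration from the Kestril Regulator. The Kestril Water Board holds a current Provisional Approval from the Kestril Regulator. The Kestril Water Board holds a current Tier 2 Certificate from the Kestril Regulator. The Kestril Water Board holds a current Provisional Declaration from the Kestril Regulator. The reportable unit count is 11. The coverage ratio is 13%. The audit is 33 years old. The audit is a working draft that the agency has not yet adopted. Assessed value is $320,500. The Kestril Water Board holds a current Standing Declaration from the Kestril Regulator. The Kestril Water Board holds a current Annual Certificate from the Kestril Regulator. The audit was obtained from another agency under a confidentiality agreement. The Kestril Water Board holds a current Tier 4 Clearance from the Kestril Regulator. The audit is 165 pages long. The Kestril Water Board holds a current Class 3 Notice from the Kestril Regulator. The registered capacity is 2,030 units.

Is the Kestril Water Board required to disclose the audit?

No — exception (e) applies; the Kestril Water Board is not required to disclose the audit.

Exception (a) requires that the reportable unit count is below 11; but the reportable unit count is 11, not below 11, so (a) is unavailable.
Exception (b) does not apply: the number of pages in the record is 165, not under 151.
All of (c)'s requirements are met (the audit was obtained under a confidentiality agreement; a current Tier D Waiver is held; a current Tier 4 Clearance is held). Turning to paragraph (h): (h) is engaged — Oren is the subject of the audit. So (c) is unavailable.
Exception (d)'s conditions are all satisfied: the coverage ratio is 13%, less than the 15% limit; a current Annual Certificate is held; assessed value is $320,500, below the $375,500 limit. However, paragraph (i) must be considered: (i) is triggered — a current Provisional Declaration is held. So (d) is unavailable.
Exception (e) is satisfied on its face — a current Standing Declaration is held; the audit relates to a pending investigation; the audit is an unadopted draft. Under paragraphs (j)–(q): (j) is triggered (the record's age is 33 years, meeting the 28 years threshold), but is overridden by (k): (k) operates — a current Provisional Approval is held. (l) would limit (k) — the baseline figure is 112, meeting the 85 threshold — but (m) sets (l) aside: (m) operates against (l): a current Tier 2 Certificate is held. (n) would limit (m) — a current General Declaration is held — but (o) sets (n) aside: (o) operates against (n): the registered capacity is 2,030 units, under the 2,280 units limit. (p) is triggered (a current Class 3 Notice is held), but is overridden by (q): (q) applies — the qualifying period is 210 days, less than the 230 days limit. Exception (e) stands.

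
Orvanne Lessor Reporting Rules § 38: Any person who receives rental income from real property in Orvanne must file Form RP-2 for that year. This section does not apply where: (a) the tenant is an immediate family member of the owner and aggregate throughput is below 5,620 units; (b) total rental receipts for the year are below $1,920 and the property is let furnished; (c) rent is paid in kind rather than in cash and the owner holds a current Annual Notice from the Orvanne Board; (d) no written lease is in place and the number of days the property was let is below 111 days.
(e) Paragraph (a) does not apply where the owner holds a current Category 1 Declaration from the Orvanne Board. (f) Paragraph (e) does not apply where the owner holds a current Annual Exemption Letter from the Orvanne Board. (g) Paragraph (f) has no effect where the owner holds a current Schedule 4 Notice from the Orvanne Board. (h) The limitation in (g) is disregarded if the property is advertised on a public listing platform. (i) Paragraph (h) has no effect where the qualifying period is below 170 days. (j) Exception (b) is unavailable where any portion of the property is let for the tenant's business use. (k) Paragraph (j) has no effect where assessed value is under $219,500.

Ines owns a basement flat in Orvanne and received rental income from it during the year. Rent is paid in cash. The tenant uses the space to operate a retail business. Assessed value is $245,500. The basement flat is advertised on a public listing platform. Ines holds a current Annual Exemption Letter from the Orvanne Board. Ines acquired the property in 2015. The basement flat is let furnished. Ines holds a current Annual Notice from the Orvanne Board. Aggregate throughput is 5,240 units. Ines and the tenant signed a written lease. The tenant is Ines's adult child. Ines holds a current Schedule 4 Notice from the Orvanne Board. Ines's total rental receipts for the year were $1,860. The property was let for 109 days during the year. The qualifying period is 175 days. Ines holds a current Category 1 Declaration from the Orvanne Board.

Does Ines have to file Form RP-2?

Exception (a) is satisfied on its face — the tenant is an immediate family member; aggregate throughput is 5,240 units, below the 5,620 units limit. Under paragraphs (e)–(i): (e) applies (a current Category 1 Declaration is held), but is set aside by (f): (f) operates against (e): a current Annual Exemption Letter is held. (g) would limit (f) — a current Schedule 4 Notice is held — but (h) sets (g) aside: (h) operates against (g): the property is publicly advertised. (i) does not operate here (the qualifying period is 175 days, not below 170 days), so (h) stands. (a) remains available.
Exception (b): total rental receipts for the year are $1,860, below the $1,920 limit; the property is let furnished — every condition holds. Turning to paragraphs (j)–(k): (j) is engaged — the space is let for business use. (k) is not engaged (assessed value is $245,500, not under $219,500), so (j) stands. Exception (b) does not apply.
Exception (c) does not apply: rent is paid in cash.
Exception (d) requires that no written lease is in place; but a written lease is in place, so (d) is unavailable.

No — exception (a) applies; Ines is not required to file Form RP-2.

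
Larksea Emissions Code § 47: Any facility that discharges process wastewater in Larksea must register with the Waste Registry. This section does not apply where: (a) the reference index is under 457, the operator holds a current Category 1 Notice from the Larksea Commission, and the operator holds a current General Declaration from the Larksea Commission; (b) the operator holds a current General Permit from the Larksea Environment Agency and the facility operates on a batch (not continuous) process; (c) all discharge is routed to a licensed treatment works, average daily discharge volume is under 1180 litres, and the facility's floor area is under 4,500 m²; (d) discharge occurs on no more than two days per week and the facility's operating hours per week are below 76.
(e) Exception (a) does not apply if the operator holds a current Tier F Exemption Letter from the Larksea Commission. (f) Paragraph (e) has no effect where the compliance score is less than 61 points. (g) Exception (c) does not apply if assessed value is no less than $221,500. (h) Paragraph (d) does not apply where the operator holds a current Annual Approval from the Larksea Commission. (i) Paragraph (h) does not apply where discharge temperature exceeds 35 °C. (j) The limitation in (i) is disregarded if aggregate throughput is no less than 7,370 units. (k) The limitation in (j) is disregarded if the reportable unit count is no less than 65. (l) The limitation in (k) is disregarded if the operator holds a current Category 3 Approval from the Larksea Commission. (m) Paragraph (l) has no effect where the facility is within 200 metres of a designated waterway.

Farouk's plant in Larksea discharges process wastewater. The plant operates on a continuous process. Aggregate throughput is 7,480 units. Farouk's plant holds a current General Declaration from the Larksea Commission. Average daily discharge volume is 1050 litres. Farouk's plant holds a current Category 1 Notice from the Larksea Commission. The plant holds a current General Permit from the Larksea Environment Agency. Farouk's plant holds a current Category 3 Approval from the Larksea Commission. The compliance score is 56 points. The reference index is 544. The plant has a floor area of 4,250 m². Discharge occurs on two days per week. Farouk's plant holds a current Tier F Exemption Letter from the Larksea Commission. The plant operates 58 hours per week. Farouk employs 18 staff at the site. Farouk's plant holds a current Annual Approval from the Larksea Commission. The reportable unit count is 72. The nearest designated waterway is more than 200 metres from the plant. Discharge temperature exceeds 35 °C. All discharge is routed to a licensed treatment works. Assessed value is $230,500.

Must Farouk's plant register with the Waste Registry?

Yes — Farouk's plant must register with the Waste Registry.

Exception (a) requires that the reference index is under 457; but the reference index is 544, not under 457, so (a) is unavailable.
Exception (b) fails — the facility operates on a continuous process.
Exception (c): discharge is routed to a licensed treatment works; average daily discharge volume is 1050 litres, under the 1180 litres limit; the facility's floor area is 4,250 m², under the 4,500 m² limit — every condition holds. But: (g) operates against (c): assessed value is $230,500, meeting the $221,500 threshold. (c) is therefore removed.
All of (d)'s requirements are met (discharge occurs on no more than two days per week; the facility's operating hours per week are 58, below the 76 limit). Turning to paragraphs (h)–(m): (h) operates against (d): a current Annual Approval is held. (i) would limit (h) — discharge temperature exceeds 35 °C — but (j) sets (i) aside: (j) operates against (i): aggregate throughput is 7,480 units, meeting the 7,370 units threshold. (k) applies (the reportable unit count is 72, meeting the 65 threshold), but is displaced by (l): (l) operates against (k): a current Category 3 Approval is held. (m) does not operate here (the plant is more than 200 m from any designated waterway), so (l) stands. (d) is therefore removed.
None of the exceptions is available; § 47 applies in full.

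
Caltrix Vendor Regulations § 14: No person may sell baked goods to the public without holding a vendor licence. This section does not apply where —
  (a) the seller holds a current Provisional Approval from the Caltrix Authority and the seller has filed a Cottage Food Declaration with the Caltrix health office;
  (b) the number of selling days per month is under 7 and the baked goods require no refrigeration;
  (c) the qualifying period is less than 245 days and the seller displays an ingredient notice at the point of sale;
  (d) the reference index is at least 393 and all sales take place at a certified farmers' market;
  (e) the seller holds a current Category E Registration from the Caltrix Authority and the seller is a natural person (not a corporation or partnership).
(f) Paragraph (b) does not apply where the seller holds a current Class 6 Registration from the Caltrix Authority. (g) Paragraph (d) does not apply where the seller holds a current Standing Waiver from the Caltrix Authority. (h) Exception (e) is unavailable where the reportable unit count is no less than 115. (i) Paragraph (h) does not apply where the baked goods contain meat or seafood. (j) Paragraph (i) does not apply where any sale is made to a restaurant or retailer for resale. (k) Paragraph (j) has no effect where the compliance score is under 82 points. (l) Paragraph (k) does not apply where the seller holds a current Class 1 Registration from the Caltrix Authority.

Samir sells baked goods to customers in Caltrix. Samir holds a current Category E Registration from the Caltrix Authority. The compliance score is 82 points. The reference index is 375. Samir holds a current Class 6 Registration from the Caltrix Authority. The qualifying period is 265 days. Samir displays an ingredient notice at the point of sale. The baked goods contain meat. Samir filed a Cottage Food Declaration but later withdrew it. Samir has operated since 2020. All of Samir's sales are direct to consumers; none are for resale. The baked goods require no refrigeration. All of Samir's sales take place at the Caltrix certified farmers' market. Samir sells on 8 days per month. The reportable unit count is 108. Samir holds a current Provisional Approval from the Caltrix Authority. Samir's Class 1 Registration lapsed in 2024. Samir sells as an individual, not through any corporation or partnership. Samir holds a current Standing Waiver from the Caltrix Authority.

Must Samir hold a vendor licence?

Exception (a) does not apply: the Cottage Food Declaration was withdrawn.
Exception (b) does not apply: the number of selling days per month is 8, not under 7.
Exception (c) fails — the qualifying period is 265 days, not less than 245 days.
Exception (d) requires that the reference index is at least 393; but the reference index is 375, short of 393, so (d) is unavailable.
Exception (e) is satisfied on its face — a current Category E Registration is held; the seller is a natural person. Under paragraphs (h)–(l): (h) is not engaged — the reportable unit count is 108, short of 115. Exception (e) stands.

No — exception (e) applies; Samir is not required to hold a vendor licence.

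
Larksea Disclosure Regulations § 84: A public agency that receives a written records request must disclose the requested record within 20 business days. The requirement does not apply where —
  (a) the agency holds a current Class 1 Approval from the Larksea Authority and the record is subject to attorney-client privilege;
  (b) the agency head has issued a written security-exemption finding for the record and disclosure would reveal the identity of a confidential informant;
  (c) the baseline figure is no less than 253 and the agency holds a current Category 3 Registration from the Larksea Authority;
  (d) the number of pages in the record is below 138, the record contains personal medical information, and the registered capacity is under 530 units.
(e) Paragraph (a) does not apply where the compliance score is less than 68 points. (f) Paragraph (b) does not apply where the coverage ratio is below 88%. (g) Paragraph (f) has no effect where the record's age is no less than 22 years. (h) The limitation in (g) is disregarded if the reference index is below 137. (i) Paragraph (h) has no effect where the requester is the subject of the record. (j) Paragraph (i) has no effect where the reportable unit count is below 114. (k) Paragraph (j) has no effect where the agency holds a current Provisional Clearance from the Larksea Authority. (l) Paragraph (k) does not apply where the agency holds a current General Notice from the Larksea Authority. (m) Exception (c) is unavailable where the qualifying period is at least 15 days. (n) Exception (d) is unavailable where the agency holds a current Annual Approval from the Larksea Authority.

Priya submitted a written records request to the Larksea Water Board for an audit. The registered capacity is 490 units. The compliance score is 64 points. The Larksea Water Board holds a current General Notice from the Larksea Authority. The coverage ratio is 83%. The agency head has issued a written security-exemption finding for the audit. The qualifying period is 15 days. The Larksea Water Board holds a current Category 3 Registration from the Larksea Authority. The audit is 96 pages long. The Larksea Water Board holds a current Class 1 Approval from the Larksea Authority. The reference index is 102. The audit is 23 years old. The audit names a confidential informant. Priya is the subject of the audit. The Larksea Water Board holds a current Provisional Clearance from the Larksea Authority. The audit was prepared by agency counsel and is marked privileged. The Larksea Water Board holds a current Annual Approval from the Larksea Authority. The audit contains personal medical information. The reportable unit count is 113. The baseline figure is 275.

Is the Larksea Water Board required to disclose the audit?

Yes — the Larksea Water Board must disclose the audit.

Exception (a): a current Class 1 Approval is held; the audit is privileged — every condition holds. But: (e) applies — the compliance score is 64 points, less than the 68 points limit. Exception (a) does not apply.
Exception (b): a written security-exemption finding has been issued; the audit names a confidential informant — every condition holds. But applying paragraphs (f)–(l): (f) is engaged — the coverage ratio is 83%, below the 88% limit. (g) would limit (f) — the record's age is 23 years, meeting the 22 years threshold — but (h) sets (g) aside: (h) operates against (g): the reference index is 102, below the 137 limit. (i) operates (Priya is the subject of the audit), but is overridden by (j): (j) is triggered — the reportable unit count is 113, below the 114 limit. (k) is triggered (a current Provisional Clearance is held), but is itself disapplied by (l): (l) operates against (k): a current General Notice is held. (b) is therefore removed.
All of (c)'s requirements are met (the baseline figure is 275, meeting the 253 threshold; a current Category 3 Registration is held). However, paragraph (m) must be considered: (m) applies — the qualifying period is 15 days, meeting the 15 days threshold. So (c) is unavailable.
All of (d)'s requirements are met (the number of pages in the record is 96, below the 138 limit; the audit contains personal medical information; the registered capacity is 490 units, under the 530 units limit). But applying paragraph (n): (n) operates against (d): a current Annual Approval is held. Exception (d) does not apply.
Every exception is unavailable, so the rule governs.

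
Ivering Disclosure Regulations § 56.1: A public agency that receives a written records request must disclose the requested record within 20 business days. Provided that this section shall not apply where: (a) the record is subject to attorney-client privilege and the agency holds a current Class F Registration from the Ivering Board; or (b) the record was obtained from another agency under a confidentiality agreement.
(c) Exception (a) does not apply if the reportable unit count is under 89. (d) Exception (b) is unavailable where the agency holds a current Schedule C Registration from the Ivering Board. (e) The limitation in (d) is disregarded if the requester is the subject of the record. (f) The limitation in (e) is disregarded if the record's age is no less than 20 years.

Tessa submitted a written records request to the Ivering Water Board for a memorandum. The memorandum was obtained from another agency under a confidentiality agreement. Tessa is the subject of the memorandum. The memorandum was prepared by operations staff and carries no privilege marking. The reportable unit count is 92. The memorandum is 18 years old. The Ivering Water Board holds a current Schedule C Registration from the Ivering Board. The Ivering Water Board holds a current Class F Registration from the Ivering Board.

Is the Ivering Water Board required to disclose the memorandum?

No — exception (b) applies; the Ivering Water Board is not required to disclose the memorandum.

Exception (a) fails — the memorandum carries no privilege marking.
Exception (b): the memorandum was obtained under a confidentiality agreement — every condition holds. As to paragraphs (d)–(f): (d) would limit (b) — a current Schedule C Registration is held — but (e) sets (d) aside: (e) operates against (d): Tessa is the subject of the memorandum. (f) is inapplicable (the record's age is 18 years, short of 20 years), so (e) stands. So (b) applies.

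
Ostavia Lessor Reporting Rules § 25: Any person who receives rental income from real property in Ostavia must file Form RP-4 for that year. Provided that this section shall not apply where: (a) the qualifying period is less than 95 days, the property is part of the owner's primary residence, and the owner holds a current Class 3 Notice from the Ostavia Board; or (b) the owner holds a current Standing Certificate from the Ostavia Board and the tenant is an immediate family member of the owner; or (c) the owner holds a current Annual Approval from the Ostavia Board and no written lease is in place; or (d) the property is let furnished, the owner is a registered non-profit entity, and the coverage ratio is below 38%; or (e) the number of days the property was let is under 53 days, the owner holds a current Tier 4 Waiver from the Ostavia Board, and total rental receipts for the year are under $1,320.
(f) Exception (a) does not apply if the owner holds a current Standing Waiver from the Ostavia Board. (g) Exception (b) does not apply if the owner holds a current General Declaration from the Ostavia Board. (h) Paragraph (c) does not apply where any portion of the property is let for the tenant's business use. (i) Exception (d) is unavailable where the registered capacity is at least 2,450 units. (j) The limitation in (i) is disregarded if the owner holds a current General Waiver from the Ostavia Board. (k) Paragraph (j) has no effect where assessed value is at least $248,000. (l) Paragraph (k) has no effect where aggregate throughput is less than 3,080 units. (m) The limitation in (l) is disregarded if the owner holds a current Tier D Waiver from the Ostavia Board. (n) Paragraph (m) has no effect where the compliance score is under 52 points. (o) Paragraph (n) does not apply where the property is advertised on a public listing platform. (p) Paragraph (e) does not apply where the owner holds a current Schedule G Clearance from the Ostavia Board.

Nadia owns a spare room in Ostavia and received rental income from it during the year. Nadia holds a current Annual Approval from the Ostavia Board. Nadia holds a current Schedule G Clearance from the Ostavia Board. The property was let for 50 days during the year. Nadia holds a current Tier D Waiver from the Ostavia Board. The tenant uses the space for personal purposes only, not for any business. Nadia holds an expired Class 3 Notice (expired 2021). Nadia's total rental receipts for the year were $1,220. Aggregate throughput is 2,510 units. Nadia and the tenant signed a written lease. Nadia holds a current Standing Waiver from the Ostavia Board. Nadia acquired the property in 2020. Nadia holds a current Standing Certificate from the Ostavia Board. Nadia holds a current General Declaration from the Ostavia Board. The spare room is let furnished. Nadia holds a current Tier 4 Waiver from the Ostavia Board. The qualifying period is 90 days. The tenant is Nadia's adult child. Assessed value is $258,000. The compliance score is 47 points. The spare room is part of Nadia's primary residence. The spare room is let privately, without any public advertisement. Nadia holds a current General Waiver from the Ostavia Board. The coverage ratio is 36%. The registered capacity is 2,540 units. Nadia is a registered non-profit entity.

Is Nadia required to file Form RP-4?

No — exception (d) applies; Nadia is not required to file Form RP-4.

Exception (a) does not apply: no current Class 3 Notice is held.
All of (b)'s requirements are met (a current Standing Certificate is held; the tenant is an immediate family member). However, paragraph (g) must be considered: (g) is engaged — a current General Declaration is held. So (b) is unavailable.
Exception (c) requires that no written lease is in place; but a written lease is in place, so (c) is unavailable.
Exception (d): the property is let furnished; Nadia is a registered non-profit; the coverage ratio is 36%, below the 38% limit — every condition holds. Applying paragraphs (i)–(o): (i) would limit (d) — the registered capacity is 2,540 units, meeting the 2,450 units threshold — but (j) sets (i) aside: (j) operates against (i): a current General Waiver is held. (k) applies (assessed value is $258,000, meeting the $248,000 threshold), but is set aside by (l): (l) operates against (k): aggregate throughput is 2,510 units, less than the 3,080 units limit. (m) would limit (l) — a current Tier D Waiver is held — but (n) sets (m) aside: (n) is triggered — the compliance score is 47 points, under the 52 points limit. (o), which would lift (n), is not triggered — the property is let privately without advertisement. So (d) applies.
Exception (e) is satisfied on its face — the number of days the property was let is 50 days, under the 53 days limit; a current Tier 4 Waiver is held; total rental receipts for the year are $1,220, under the $1,320 limit. But: (p) is engaged — a current Schedule G Clearance is held. (e) is therefore removed.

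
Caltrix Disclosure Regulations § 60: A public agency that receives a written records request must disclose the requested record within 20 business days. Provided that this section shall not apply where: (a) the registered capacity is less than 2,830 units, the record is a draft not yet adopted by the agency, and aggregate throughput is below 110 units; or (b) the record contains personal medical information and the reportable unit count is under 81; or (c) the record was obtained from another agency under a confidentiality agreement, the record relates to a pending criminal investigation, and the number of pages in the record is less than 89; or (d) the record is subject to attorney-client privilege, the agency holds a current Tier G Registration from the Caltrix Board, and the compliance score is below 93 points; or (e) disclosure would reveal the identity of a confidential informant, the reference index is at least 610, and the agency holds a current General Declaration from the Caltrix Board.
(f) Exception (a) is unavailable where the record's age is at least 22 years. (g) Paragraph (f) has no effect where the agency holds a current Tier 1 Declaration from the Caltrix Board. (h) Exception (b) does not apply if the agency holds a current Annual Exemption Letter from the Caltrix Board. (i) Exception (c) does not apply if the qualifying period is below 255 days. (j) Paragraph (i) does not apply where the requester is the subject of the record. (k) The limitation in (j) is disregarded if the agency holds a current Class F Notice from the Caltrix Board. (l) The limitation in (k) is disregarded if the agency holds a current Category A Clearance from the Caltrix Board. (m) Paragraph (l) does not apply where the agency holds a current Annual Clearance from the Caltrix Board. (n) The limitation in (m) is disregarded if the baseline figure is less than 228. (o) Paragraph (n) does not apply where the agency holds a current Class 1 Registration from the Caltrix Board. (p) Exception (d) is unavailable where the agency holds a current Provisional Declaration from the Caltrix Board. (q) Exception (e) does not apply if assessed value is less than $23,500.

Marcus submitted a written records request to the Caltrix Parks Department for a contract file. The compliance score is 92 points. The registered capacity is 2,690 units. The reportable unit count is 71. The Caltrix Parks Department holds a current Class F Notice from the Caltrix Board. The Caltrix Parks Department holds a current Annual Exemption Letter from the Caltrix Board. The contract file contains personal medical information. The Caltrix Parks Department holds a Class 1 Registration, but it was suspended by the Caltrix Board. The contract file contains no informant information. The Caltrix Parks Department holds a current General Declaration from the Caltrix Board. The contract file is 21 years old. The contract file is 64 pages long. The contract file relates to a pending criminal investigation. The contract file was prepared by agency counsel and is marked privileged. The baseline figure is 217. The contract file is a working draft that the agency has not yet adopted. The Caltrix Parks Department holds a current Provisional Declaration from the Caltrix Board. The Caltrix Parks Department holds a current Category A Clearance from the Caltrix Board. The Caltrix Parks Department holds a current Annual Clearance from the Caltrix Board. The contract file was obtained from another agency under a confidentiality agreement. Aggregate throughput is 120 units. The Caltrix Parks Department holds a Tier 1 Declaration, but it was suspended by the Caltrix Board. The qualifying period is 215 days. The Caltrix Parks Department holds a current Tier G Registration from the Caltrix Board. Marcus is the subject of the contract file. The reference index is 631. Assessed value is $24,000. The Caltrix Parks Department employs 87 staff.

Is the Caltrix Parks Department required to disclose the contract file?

Exception (a) fails — aggregate throughput is 120 units, not below 110 units.
Exception (b) is satisfied on its face — the contract file contains personal medical information; the reportable unit count is 71, under the 81 limit. However, paragraph (h) must be considered: (h) operates — a current Annual Exemption Letter is held. Exception (b) does not apply.
Exception (c) is satisfied on its face — the contract file was obtained under a confidentiality agreement; the contract file relates to a pending investigation; the number of pages in the record is 64, less than the 89 limit. Under paragraphs (i)–(o): (i) is engaged (the qualifying period is 215 days, below the 255 days limit), but is displaced by (j): (j) applies — Marcus is the subject of the contract file. (k) is engaged (a current Class F Notice is held), but is set aside by (l): (l) operates against (k): a current Category A Clearance is held. (m) is triggered (a current Annual Clearance is held), but is displaced by (n): (n) is engaged — the baseline figure is 217, less than the 228 limit. (o) is not engaged (the Class 1 Registration is not current), so (n) stands. So (c) applies.
All of (d)'s requirements are met (the contract file is privileged; a current Tier G Registration is held; the compliance score is 92 points, below the 93 points limit). But applying paragraph (p): (p) operates — a current Provisional Declaration is held. So (d) is unavailable.
Exception (e) requires that disclosure would reveal the identity of a confidential informant; but the contract file contains no informant information, so (e) is unavailable.

No — exception (c) applies; the Caltrix Parks Department is not required to disclose the contract file.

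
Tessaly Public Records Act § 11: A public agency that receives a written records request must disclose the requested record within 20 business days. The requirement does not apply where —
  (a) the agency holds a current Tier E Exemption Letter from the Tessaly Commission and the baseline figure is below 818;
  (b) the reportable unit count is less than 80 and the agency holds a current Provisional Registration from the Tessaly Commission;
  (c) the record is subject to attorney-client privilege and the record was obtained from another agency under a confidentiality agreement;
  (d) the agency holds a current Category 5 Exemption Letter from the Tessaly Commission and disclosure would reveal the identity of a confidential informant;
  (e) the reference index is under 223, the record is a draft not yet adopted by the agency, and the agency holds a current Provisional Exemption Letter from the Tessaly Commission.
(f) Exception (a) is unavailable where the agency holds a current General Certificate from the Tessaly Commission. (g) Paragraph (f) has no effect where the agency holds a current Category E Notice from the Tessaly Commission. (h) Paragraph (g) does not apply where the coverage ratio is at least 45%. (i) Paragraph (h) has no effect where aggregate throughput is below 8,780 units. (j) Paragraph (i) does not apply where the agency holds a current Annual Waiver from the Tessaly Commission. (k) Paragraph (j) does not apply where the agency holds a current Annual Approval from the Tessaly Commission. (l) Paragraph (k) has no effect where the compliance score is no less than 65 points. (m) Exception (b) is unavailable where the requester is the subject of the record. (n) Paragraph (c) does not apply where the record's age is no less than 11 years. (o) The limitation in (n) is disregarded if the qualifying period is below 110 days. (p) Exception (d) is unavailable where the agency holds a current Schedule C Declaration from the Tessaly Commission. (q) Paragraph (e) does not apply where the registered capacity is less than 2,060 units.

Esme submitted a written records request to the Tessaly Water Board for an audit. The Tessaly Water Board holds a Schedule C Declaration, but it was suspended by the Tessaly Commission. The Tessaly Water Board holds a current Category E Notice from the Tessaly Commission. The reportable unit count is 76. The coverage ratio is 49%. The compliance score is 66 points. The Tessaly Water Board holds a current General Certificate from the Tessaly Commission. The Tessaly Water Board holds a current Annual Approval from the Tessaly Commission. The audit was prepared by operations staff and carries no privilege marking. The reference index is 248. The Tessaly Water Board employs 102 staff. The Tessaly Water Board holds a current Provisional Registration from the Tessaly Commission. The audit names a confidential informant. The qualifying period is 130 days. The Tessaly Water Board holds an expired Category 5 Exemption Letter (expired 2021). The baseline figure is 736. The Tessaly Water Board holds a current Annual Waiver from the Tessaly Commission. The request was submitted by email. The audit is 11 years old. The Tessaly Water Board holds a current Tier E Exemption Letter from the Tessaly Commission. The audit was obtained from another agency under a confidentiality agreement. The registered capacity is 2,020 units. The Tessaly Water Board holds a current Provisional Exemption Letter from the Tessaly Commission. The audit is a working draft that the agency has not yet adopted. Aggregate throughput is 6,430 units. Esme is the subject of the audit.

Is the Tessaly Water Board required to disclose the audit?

Exception (a) is satisfied on its face — a current Tier E Exemption Letter is held; the baseline figure is 736, below the 818 limit. However, paragraphs (f)–(l) must be considered: (f) operates — a current General Certificate is held. (g) operates (a current Category E Notice is held), but is itself disapplied by (h): (h) operates against (g): the coverage ratio is 49%, meeting the 45% threshold. (i) is triggered (aggregate throughput is 6,430 units, below the 8,780 units limit), but is overridden by (j): (j) operates against (i): a current Annual Waiver is held. (k) would limit (j) — a current Annual Approval is held — but (l) sets (k) aside: (l) is triggered — the compliance score is 66 points, meeting the 65 points threshold. So (a) is unavailable.
Exception (b) is satisfied on its face — the reportable unit count is 76, less than the 80 limit; a current Provisional Registration is held. Turning to paragraph (m): (m) operates against (b): Esme is the subject of the audit. Exception (b) does not apply.
Exception (c) requires that the record is subject to attorney-client privilege; but the audit carries no privilege marking, so (c) is unavailable.
Exception (d) requires that the agency holds a current Category 5 Exemption Letter from the Tessaly Commission; but no current Category 5 Exemption Letter is held, so (d) is unavailable.
Exception (e) does not apply: the reference index is 248, not under 223.
No exception displaces § 11.

Yes — the Tessaly Water Board must disclose the audit.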